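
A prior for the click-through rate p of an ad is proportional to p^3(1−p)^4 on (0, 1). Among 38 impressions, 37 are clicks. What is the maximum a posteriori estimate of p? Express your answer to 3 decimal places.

p̂_MAP = 0.889

The prior density ∝ p^3(1−p)^4 is the kernel of Beta(4, 5).
Data: 37 successes in 38 trials. The binomial likelihood contributes p^37(1−p)^1, so the posterior is Beta(4+37, 5+1) = Beta(41, 6).
For Beta(a, b) with a, b > 1 the mode is (a−1)/(a+b−2) = 40/45 ≈ 0.889.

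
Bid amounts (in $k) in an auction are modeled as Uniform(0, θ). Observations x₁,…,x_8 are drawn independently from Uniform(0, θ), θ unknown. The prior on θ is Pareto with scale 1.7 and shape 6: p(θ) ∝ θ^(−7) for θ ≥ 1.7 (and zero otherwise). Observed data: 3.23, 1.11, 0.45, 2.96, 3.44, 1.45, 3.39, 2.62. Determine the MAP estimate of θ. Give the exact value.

θ̂_MAP = 3.44

The Uniform(0, θ) likelihood is θ^(−n) for θ ≥ max(xᵢ), zero otherwise. Here max(xᵢ) = 3.44.
Posterior ∝ θ^(−7) · θ^(−8) = θ^(−15) on θ ≥ max(1.7, 3.44) = 3.44.
This density is strictly decreasing in θ, so the posterior mode lies at the lower boundary of the support.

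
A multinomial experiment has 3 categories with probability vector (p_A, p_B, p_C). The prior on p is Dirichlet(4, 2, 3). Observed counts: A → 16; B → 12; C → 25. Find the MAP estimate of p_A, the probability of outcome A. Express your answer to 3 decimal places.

The posterior is Dirichlet(αᵢ + nᵢ) = Dirichlet(20, 14, 28).
For a Dirichlet(a₁,…,a_K) with all aᵢ > 1, the mode has j-th component (aⱼ − 1)/(Σaᵢ − K).
Here Σaᵢ = 62 and K = 3, so p_A = (20 − 1)/(62 − 3) = 19/59 ≈ 0.322.

MAP estimate of p_A = 0.322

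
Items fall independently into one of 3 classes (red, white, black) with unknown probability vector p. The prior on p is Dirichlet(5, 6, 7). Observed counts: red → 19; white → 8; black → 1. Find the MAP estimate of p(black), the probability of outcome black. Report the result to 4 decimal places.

MAP estimate of p(black) = 0.1628

The posterior is Dirichlet(αᵢ + nᵢ) = Dirichlet(24, 14, 8).
For a Dirichlet(a₁,…,a_K) with all aᵢ > 1, the mode has j-th component (aⱼ − 1)/(Σaᵢ − K).
Here Σaᵢ = 46 and K = 3, so p(black) = (8 − 1)/(46 − 3) = 7/43 ≈ 0.1628.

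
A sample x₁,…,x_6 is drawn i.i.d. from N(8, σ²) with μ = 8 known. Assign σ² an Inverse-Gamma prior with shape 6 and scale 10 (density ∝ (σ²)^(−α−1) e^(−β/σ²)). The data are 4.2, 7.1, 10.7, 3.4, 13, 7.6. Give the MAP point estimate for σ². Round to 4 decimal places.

Sum of squared deviations about the known mean: SS = (4.2−8)² + (7.1−8)² + (10.7−8)² + (3.4−8)² + (13−8)² + (7.6−8)² = 68.86.
The Normal likelihood contributes (σ²)^(−n/2) exp(−SS/(2σ²)), so the posterior is Inverse-Gamma(α + n/2, β + SS/2) = Inverse-Gamma(9, 44.43).
The mode of Inverse-Gamma(a, b) is b/(a+1) = 44.43/10 ≈ 4.4430.

σ̂²_MAP = 4.4430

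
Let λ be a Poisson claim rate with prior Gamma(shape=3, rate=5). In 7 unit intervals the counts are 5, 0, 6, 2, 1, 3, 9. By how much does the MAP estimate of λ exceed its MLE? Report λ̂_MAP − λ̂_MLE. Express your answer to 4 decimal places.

Σxᵢ = 26. Posterior is Gamma(29, 12); MAP = (29−1)/12 = 28/12 ≈ 2.33333.
MLE = x̄ = 26/7 ≈ 3.71429.
Difference = 28/12 − 26/7 = -29/21 ≈ -1.3810.

MAP − MLE = -1.3810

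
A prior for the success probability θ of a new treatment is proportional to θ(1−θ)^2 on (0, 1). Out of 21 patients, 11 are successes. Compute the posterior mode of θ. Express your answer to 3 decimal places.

θ̂_MAP = 0.500

The prior density ∝ θ(1−θ)^2 is the kernel of Beta(2, 3).
Data: 11 successes in 21 trials. The binomial likelihood contributes θ^11(1−θ)^10, so the posterior is Beta(2+11, 3+10) = Beta(13, 13).
For Beta(a, b) with a, b > 1 the mode is (a−1)/(a+b−2) = 12/24 ≈ 0.500.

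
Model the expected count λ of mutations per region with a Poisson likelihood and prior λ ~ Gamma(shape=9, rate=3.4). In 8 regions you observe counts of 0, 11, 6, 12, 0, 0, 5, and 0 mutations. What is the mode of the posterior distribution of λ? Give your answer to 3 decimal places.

λ̂_MAP = 3.684

Σxᵢ = 0+11+6+12+0+0+5+0 = 34, with n = 8.
Posterior ∝ λ^8e^(−3.4λ) · λ^34e^(−8λ) = λ^42e^(−11.4λ), i.e. Gamma(shape=43, rate=11.4).
The mode of a Gamma(a, b) with a ≥ 1 (shape–rate) is (a−1)/b = 42/11.4 ≈ 3.684.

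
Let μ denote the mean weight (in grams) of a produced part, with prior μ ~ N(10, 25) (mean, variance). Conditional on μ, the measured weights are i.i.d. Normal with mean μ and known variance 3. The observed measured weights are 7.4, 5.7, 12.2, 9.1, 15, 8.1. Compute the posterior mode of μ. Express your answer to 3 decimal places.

μ̂_MAP = 9.592

n = 6; x̄ = (7.4 + 5.7 + 12.2 + 9.1 + 15 + 8.1)/6 = 57.5/6 = 115/12 ≈ 9.5833.
For a Normal prior and Normal likelihood with known variance, the posterior is Normal; its mode equals its mean, the precision-weighted average.
Prior precision 1/σ₀² = 1/25 = 0.04; data precision n/σ² = 6/3 = 2.
μ̂ = (0.04·10 + 2·(115/12)) / (0.04 + 2) = (587/30)/2.04 = 2935/306 ≈ 9.592.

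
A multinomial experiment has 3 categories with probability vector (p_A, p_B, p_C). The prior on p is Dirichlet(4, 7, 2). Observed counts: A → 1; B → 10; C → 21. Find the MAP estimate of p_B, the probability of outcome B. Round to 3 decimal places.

MAP estimate of p_B = 0.381

The posterior is Dirichlet(αᵢ + nᵢ) = Dirichlet(5, 17, 23).
For a Dirichlet(a₁,…,a_K) with all aᵢ > 1, the mode has j-th component (aⱼ − 1)/(Σaᵢ − K).
Here Σaᵢ = 45 and K = 3, so p_B = (17 − 1)/(45 − 3) = 16/42 ≈ 0.381.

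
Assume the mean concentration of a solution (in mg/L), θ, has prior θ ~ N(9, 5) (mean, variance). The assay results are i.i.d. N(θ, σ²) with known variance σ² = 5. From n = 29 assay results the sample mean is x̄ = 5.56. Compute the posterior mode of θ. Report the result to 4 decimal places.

n = 29, x̄ = 5.56.
For a Normal prior and Normal likelihood with known variance, the posterior is Normal; its mode equals its mean, the precision-weighted average.
Prior precision 1/σ₀² = 1/5 = 0.2; data precision n/σ² = 29/5 = 5.8.
θ̂ = (0.2·9 + 5.8·5.56) / (0.2 + 5.8) = 34.048/6 = 2128/375 ≈ 5.6747.

θ̂_MAP = 5.6747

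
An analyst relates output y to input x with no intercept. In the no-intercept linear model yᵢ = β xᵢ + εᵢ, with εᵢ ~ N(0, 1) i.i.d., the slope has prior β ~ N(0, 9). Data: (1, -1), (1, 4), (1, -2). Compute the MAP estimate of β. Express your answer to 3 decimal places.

log p(β | y) = −Σ(yᵢ − βxᵢ)²/(2·1) − β²/(2·9) + const.
Setting the derivative to zero: Σxᵢ(yᵢ − βxᵢ)/1 − β/9 = 0, so β = Σxᵢyᵢ / (Σxᵢ² + σ²/τ²).
Σxᵢyᵢ = 1·(-1) + 1·4 + 1·(-2) = 1; Σxᵢ² = 3; σ²/τ² = 1/9.
β̂_MAP = 1 / (3 + 1/9) = 1/(28/9) = 9/28 ≈ 0.321.

β̂_MAP = 0.321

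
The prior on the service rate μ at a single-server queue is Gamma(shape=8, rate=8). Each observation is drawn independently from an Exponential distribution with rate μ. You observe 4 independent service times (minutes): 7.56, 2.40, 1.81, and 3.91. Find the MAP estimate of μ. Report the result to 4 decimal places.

μ̂_MAP = 0.4645

The Exponential(rate=μ) likelihood is ∝ μ^n e^(−μΣtᵢ). Here n = 4 and Σtᵢ = 7.56 + 2.40 + 1.81 + 3.91 = 15.68.
Posterior ∝ μ^7e^(−8μ) · μ^4e^(−15.68μ) = μ^11e^(−23.68μ), i.e. Gamma(12, 23.68).
Mode = (a−1)/b = 11/23.68 ≈ 0.4645.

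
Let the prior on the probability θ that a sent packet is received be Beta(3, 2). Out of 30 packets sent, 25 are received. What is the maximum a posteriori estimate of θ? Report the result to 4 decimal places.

Prior: Beta(3, 2).
Data: 25 successes in 30 trials. The binomial likelihood contributes θ^25(1−θ)^5, so the posterior is Beta(3+25, 2+5) = Beta(28, 7).
For Beta(a, b) with a, b > 1 the mode is (a−1)/(a+b−2) = 27/33 ≈ 0.8182.

θ̂_MAP = 0.8182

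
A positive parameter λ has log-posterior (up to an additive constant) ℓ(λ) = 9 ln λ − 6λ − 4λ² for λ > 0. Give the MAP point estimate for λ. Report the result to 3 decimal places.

λ̂_MAP = 0.750

ℓ'(λ) = 9/λ − 6 − 8λ. Setting this to zero and multiplying by λ: 8λ² + 6λ − 9 = 0.
λ = (−6 + √(6² + 4·8·9)) / (2·8) = (−6 + √324) / 16 = (−6 + 18)/16 = 3/4.
ℓ''(λ) = −9/λ² − 8 < 0, confirming a maximum.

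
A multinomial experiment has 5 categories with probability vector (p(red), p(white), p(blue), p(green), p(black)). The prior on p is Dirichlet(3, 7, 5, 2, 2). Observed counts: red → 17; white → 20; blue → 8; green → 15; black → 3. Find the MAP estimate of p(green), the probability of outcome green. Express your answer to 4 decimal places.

MAP estimate of p(green) = 0.2078

The posterior is Dirichlet(αᵢ + nᵢ) = Dirichlet(20, 27, 13, 17, 5).
For a Dirichlet(a₁,…,a_K) with all aᵢ > 1, the mode has j-th component (aⱼ − 1)/(Σaᵢ − K).
Here Σaᵢ = 82 and K = 5, so p(green) = (17 − 1)/(82 − 5) = 16/77 ≈ 0.2078.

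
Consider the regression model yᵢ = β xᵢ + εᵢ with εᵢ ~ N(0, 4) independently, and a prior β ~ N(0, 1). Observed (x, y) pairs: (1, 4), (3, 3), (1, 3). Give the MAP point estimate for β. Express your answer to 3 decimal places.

β̂_MAP = 1.067

log p(β | y) = −Σ(yᵢ − βxᵢ)²/(2·4) − β²/(2·1) + const.
Setting the derivative to zero: Σxᵢ(yᵢ − βxᵢ)/4 − β/1 = 0, so β = Σxᵢyᵢ / (Σxᵢ² + σ²/τ²).
Σxᵢyᵢ = 1·4 + 3·3 + 1·3 = 16; Σxᵢ² = 11; σ²/τ² = 4.
β̂_MAP = 16 / (11 + 4) = 16/15 ≈ 1.067.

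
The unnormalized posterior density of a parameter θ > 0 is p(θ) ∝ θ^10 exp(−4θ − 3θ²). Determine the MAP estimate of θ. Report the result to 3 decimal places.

ℓ'(θ) = 10/θ − 4 − 6θ. Setting this to zero and multiplying by θ: 6θ² + 4θ − 10 = 0.
θ = (−4 + √(4² + 4·6·10)) / (2·6) = (−4 + √256) / 12 = (−4 + 16)/12 = 1.
ℓ''(θ) = −10/θ² − 6 < 0, confirming a maximum.

θ̂_MAP = 1.000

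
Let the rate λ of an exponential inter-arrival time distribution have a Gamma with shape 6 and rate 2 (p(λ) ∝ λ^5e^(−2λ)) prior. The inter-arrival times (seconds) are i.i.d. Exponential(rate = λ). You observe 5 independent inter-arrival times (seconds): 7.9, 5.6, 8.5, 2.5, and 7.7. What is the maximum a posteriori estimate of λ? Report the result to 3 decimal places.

λ̂_MAP = 0.292

The Exponential(rate=λ) likelihood is ∝ λ^n e^(−λΣtᵢ). Here n = 5 and Σtᵢ = 7.9 + 5.6 + 8.5 + 2.5 + 7.7 = 32.2.
Posterior ∝ λ^5e^(−2λ) · λ^5e^(−32.2λ) = λ^10e^(−34.2λ), i.e. Gamma(11, 34.2).
Mode = (a−1)/b = 10/34.2 ≈ 0.292.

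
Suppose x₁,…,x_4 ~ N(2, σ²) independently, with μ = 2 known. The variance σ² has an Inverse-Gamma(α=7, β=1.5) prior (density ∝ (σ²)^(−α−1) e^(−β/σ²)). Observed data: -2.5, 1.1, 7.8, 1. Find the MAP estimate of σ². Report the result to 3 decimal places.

σ̂²_MAP = 2.935

Sum of squared deviations about the known mean: SS = (-2.5−2)² + (1.1−2)² + (7.8−2)² + (1−2)² = 55.7.
The Normal likelihood contributes (σ²)^(−n/2) exp(−SS/(2σ²)), so the posterior is Inverse-Gamma(α + n/2, β + SS/2) = Inverse-Gamma(9, 29.35).
The mode of Inverse-Gamma(a, b) is b/(a+1) = 29.35/10 ≈ 2.935.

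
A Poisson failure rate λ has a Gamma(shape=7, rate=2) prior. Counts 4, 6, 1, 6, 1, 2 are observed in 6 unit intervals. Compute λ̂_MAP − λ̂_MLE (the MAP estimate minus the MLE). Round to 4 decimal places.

Σxᵢ = 20. Posterior is Gamma(27, 8); MAP = (27−1)/8 = 26/8 ≈ 3.25000.
MLE = x̄ = 20/6 ≈ 3.33333.
Difference = 26/8 − 20/6 = -1/12 ≈ -0.0833.

MAP − MLE = -0.0833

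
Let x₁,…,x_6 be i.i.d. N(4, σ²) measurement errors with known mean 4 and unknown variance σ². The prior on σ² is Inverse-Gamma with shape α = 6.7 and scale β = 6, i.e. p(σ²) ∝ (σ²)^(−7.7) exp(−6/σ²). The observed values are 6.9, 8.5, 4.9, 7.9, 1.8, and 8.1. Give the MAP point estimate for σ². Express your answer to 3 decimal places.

Sum of squared deviations about the known mean: SS = (6.9−4)² + (8.5−4)² + (4.9−4)² + (7.9−4)² + (1.8−4)² + (8.1−4)² = 66.33.
The Normal likelihood contributes (σ²)^(−n/2) exp(−SS/(2σ²)), so the posterior is Inverse-Gamma(α + n/2, β + SS/2) = Inverse-Gamma(9.7, 39.165).
The mode of Inverse-Gamma(a, b) is b/(a+1) = 39.165/10.7 ≈ 3.660.

σ̂²_MAP = 3.660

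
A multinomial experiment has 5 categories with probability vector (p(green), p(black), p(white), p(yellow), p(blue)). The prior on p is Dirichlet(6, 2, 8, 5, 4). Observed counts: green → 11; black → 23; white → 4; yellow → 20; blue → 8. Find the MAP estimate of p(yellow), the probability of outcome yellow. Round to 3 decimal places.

The posterior is Dirichlet(αᵢ + nᵢ) = Dirichlet(17, 25, 12, 25, 12).
For a Dirichlet(a₁,…,a_K) with all aᵢ > 1, the mode has j-th component (aⱼ − 1)/(Σaᵢ − K).
Here Σaᵢ = 91 and K = 5, so p(yellow) = (25 − 1)/(91 − 5) = 24/86 ≈ 0.279.

MAP estimate of p(yellow) = 0.279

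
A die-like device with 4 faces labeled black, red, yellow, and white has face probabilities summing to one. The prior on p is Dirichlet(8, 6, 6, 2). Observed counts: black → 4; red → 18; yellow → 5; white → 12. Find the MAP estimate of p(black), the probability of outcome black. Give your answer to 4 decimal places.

MAP estimate of p(black) = 0.1930

The posterior is Dirichlet(αᵢ + nᵢ) = Dirichlet(12, 24, 11, 14).
For a Dirichlet(a₁,…,a_K) with all aᵢ > 1, the mode has j-th component (aⱼ − 1)/(Σaᵢ − K).
Here Σaᵢ = 61 and K = 4, so p(black) = (12 − 1)/(61 − 4) = 11/57 ≈ 0.1930.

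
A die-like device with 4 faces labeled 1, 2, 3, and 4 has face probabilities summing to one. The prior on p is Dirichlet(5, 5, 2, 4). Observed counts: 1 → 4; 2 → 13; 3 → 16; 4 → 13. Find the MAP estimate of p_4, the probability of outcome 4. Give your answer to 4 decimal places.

MAP estimate: 0.2759

The posterior is Dirichlet(αᵢ + nᵢ) = Dirichlet(9, 18, 18, 17).
For a Dirichlet(a₁,…,a_K) with all aᵢ > 1, the mode has j-th component (aⱼ − 1)/(Σaᵢ − K).
Here Σaᵢ = 62 and K = 4, so p_4 = (17 − 1)/(62 − 4) = 16/58 ≈ 0.2759.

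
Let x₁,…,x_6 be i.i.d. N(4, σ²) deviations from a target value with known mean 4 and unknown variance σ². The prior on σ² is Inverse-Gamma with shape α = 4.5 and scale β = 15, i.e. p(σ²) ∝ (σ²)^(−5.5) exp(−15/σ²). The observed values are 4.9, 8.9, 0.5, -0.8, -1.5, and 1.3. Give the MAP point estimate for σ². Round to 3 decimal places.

Sum of squared deviations about the known mean: SS = (4.9−4)² + (8.9−4)² + (0.5−4)² + (-0.8−4)² + (-1.5−4)² + (1.3−4)² = 97.65.
The Normal likelihood contributes (σ²)^(−n/2) exp(−SS/(2σ²)), so the posterior is Inverse-Gamma(α + n/2, β + SS/2) = Inverse-Gamma(7.5, 63.825).
The mode of Inverse-Gamma(a, b) is b/(a+1) = 63.825/8.5 ≈ 7.509.

σ̂²_MAP = 7.509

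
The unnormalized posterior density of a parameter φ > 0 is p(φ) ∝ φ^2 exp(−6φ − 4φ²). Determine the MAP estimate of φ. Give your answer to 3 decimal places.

φ̂_MAP = 0.250

ℓ'(φ) = 2/φ − 6 − 8φ. Setting this to zero and multiplying by φ: 8φ² + 6φ − 2 = 0.
φ = (−6 + √(6² + 4·8·2)) / (2·8) = (−6 + √100) / 16 = (−6 + 10)/16 = 1/4.
ℓ''(φ) = −2/φ² − 8 < 0, confirming a maximum.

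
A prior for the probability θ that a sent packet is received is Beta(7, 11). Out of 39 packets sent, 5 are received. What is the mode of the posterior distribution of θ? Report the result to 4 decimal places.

Prior: Beta(7, 11).
Data: 5 successes in 39 trials. The binomial likelihood contributes θ^5(1−θ)^34, so the posterior is Beta(7+5, 11+34) = Beta(12, 45).
For Beta(a, b) with a, b > 1 the mode is (a−1)/(a+b−2) = 11/55 ≈ 0.2000.

θ̂_MAP = 0.2000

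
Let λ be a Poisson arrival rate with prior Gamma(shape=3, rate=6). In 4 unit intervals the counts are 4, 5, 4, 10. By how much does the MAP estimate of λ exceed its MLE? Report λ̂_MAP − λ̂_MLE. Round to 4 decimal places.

MAP − MLE = -3.2500

Σxᵢ = 23. Posterior is Gamma(26, 10); MAP = (26−1)/10 = 25/10 ≈ 2.50000.
MLE = x̄ = 23/4 ≈ 5.75000.
Difference = 25/10 − 23/4 = -13/4 ≈ -3.2500.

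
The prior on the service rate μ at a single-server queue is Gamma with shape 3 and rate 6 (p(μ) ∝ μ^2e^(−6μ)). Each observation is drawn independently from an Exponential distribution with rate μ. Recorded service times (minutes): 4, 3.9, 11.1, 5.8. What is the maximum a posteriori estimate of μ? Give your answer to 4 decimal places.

μ̂_MAP = 0.1948

The Exponential(rate=μ) likelihood is ∝ μ^n e^(−μΣtᵢ). Here n = 4 and Σtᵢ = 4 + 3.9 + 11.1 + 5.8 = 24.8.
Posterior ∝ μ^2e^(−6μ) · μ^4e^(−24.8μ) = μ^6e^(−30.8μ), i.e. Gamma(7, 30.8).
Mode = (a−1)/b = 6/30.8 ≈ 0.1948.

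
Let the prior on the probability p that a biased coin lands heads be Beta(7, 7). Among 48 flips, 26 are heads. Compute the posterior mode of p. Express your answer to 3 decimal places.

Prior: Beta(7, 7).
Data: 26 successes in 48 trials. The binomial likelihood contributes p^26(1−p)^22, so the posterior is Beta(7+26, 7+22) = Beta(33, 29).
For Beta(a, b) with a, b > 1 the mode is (a−1)/(a+b−2) = 32/60 ≈ 0.533.

p̂_MAP = 0.533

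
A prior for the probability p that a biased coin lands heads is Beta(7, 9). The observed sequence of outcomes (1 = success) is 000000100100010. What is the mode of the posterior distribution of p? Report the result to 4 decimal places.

Prior: Beta(7, 9).
Data: 3 successes in 15 trials (from the sequence). The binomial likelihood contributes p^3(1−p)^12, so the posterior is Beta(7+3, 9+12) = Beta(10, 21).
For Beta(a, b) with a, b > 1 the mode is (a−1)/(a+b−2) = 9/29 ≈ 0.3103.

p̂_MAP = 0.3103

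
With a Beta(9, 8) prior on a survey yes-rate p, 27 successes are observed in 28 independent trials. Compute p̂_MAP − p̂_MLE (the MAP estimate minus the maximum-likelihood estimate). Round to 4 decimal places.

MAP − MLE = -0.1503

Posterior is Beta(36, 9); MAP = (36−1)/(45−2) = 35/43 ≈ 0.81395.
MLE ignores the prior: p̂_MLE = k/n = 27/28 ≈ 0.96429.
Difference = 35/43 − 27/28 = -181/1204 ≈ -0.1503.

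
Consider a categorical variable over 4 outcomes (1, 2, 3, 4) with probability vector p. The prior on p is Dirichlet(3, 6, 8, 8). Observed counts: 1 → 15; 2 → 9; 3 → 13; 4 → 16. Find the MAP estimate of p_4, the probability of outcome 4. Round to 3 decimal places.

The posterior is Dirichlet(αᵢ + nᵢ) = Dirichlet(18, 15, 21, 24).
For a Dirichlet(a₁,…,a_K) with all aᵢ > 1, the mode has j-th component (aⱼ − 1)/(Σaᵢ − K).
Here Σaᵢ = 78 and K = 4, so p_4 = (24 − 1)/(78 − 4) = 23/74 ≈ 0.311.

MAP estimate: 0.311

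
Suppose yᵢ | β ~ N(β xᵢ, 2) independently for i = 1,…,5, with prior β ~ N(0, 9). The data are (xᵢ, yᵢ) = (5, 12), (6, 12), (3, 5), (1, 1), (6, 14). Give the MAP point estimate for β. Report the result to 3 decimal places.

β̂_MAP = 2.164

log p(β | y) = −Σ(yᵢ − βxᵢ)²/(2·2) − β²/(2·9) + const.
Setting the derivative to zero: Σxᵢ(yᵢ − βxᵢ)/2 − β/9 = 0, so β = Σxᵢyᵢ / (Σxᵢ² + σ²/τ²).
Σxᵢyᵢ = 5·12 + 6·12 + 3·5 + 1·1 + 6·14 = 232; Σxᵢ² = 107; σ²/τ² = 2/9.
β̂_MAP = 232 / (107 + 2/9) = 232/(965/9) = 2088/965 ≈ 2.164.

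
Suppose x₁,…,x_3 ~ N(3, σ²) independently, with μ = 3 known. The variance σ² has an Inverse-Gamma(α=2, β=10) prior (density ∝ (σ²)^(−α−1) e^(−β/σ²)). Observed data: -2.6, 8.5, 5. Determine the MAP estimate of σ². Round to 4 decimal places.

σ̂²_MAP = 9.5122

Sum of squared deviations about the known mean: SS = (-2.6−3)² + (8.5−3)² + (5−3)² = 65.61.
The Normal likelihood contributes (σ²)^(−n/2) exp(−SS/(2σ²)), so the posterior is Inverse-Gamma(α + n/2, β + SS/2) = Inverse-Gamma(3.5, 42.805).
The mode of Inverse-Gamma(a, b) is b/(a+1) = 42.805/4.5 ≈ 9.5122.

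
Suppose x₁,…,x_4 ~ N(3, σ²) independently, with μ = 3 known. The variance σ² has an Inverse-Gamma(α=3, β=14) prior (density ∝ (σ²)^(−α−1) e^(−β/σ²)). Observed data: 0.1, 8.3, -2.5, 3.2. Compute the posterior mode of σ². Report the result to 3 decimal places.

Sum of squared deviations about the known mean: SS = (0.1−3)² + (8.3−3)² + (-2.5−3)² + (3.2−3)² = 66.79.
The Normal likelihood contributes (σ²)^(−n/2) exp(−SS/(2σ²)), so the posterior is Inverse-Gamma(α + n/2, β + SS/2) = Inverse-Gamma(5, 47.395).
The mode of Inverse-Gamma(a, b) is b/(a+1) = 47.395/6 ≈ 7.899.

σ̂²_MAP = 7.899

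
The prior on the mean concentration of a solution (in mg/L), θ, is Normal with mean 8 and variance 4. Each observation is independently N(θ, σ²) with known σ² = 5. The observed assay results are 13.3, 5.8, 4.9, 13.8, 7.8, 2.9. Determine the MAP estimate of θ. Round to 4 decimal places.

n = 6; x̄ = (13.3 + 5.8 + 4.9 + 13.8 + 7.8 + 2.9)/6 = 48.5/6 = 97/12 ≈ 8.0833.
For a Normal prior and Normal likelihood with known variance, the posterior is Normal; its mode equals its mean, the precision-weighted average.
Prior precision 1/σ₀² = 1/4 = 0.25; data precision n/σ² = 6/5 = 1.2.
θ̂ = (0.25·8 + 1.2·(97/12)) / (0.25 + 1.2) = 11.7/1.45 = 234/29 ≈ 8.0690.

θ̂_MAP = 8.0690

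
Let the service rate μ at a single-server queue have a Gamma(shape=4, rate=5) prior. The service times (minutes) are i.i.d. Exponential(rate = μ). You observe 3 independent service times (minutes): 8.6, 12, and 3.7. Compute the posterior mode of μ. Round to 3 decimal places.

μ̂_MAP = 0.205

The Exponential(rate=μ) likelihood is ∝ μ^n e^(−μΣtᵢ). Here n = 3 and Σtᵢ = 8.6 + 12 + 3.7 = 24.3.
Posterior ∝ μ^3e^(−5μ) · μ^3e^(−24.3μ) = μ^6e^(−29.3μ), i.e. Gamma(7, 29.3).
Mode = (a−1)/b = 6/29.3 ≈ 0.205.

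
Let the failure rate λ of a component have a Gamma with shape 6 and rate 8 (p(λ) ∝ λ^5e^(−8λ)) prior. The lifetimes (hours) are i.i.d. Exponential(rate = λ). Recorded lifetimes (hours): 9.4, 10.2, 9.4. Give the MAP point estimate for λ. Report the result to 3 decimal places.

λ̂_MAP = 0.216

The Exponential(rate=λ) likelihood is ∝ λ^n e^(−λΣtᵢ). Here n = 3 and Σtᵢ = 9.4 + 10.2 + 9.4 = 29.
Posterior ∝ λ^5e^(−8λ) · λ^3e^(−29λ) = λ^8e^(−37λ), i.e. Gamma(9, 37).
Mode = (a−1)/b = 8/37 ≈ 0.216.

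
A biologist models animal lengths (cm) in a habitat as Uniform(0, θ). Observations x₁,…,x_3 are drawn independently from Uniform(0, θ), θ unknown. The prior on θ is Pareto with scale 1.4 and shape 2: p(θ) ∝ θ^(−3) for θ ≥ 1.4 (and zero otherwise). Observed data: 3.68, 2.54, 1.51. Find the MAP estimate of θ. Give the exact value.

θ̂_MAP = 3.68

The Uniform(0, θ) likelihood is θ^(−n) for θ ≥ max(xᵢ), zero otherwise. Here max(xᵢ) = 3.68.
Posterior ∝ θ^(−3) · θ^(−3) = θ^(−6) on θ ≥ max(1.4, 3.68) = 3.68.
This density is strictly decreasing in θ, so the posterior mode lies at the lower boundary of the support.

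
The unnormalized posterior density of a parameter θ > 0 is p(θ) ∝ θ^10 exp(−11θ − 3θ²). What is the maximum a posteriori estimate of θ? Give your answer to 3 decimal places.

ℓ'(θ) = 10/θ − 11 − 6θ. Setting this to zero and multiplying by θ: 6θ² + 11θ − 10 = 0.
θ = (−11 + √(11² + 4·6·10)) / (2·6) = (−11 + √361) / 12 = (−11 + 19)/12 = 2/3.
ℓ''(θ) = −10/θ² − 6 < 0, confirming a maximum.

θ̂_MAP = 0.667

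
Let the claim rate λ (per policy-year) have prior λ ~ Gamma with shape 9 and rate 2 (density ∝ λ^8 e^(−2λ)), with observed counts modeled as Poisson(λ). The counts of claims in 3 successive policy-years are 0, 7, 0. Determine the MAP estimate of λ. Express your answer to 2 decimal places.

λ̂_MAP = 3.00

Σxᵢ = 0+7+0 = 7, with n = 3.
Posterior ∝ λ^8e^(−2λ) · λ^7e^(−3λ) = λ^15e^(−5λ), i.e. Gamma(shape=16, rate=5).
The mode of a Gamma(a, b) with a ≥ 1 (shape–rate) is (a−1)/b = 15/5 ≈ 3.00.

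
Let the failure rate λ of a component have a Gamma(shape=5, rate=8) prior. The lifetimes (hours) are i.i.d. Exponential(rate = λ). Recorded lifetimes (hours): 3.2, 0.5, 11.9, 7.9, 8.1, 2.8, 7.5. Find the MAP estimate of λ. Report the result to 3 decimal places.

λ̂_MAP = 0.220

The Exponential(rate=λ) likelihood is ∝ λ^n e^(−λΣtᵢ). Here n = 7 and Σtᵢ = 3.2 + 0.5 + 11.9 + 7.9 + 8.1 + 2.8 + 7.5 = 41.9.
Posterior ∝ λ^4e^(−8λ) · λ^7e^(−41.9λ) = λ^11e^(−49.9λ), i.e. Gamma(12, 49.9).
Mode = (a−1)/b = 11/49.9 ≈ 0.220.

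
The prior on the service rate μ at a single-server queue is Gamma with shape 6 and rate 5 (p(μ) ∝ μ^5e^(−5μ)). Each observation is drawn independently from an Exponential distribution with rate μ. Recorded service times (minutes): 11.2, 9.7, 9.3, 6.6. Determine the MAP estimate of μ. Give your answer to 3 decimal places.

μ̂_MAP = 0.215

The Exponential(rate=μ) likelihood is ∝ μ^n e^(−μΣtᵢ). Here n = 4 and Σtᵢ = 11.2 + 9.7 + 9.3 + 6.6 = 36.8.
Posterior ∝ μ^5e^(−5μ) · μ^4e^(−36.8μ) = μ^9e^(−41.8μ), i.e. Gamma(10, 41.8).
Mode = (a−1)/b = 9/41.8 ≈ 0.215.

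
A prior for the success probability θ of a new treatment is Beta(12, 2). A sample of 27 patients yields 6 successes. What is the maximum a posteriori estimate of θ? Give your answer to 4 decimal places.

θ̂_MAP = 0.4359

Prior: Beta(12, 2).
Data: 6 successes in 27 trials. The binomial likelihood contributes θ^6(1−θ)^21, so the posterior is Beta(12+6, 2+21) = Beta(18, 23).
For Beta(a, b) with a, b > 1 the mode is (a−1)/(a+b−2) = 17/39 ≈ 0.4359.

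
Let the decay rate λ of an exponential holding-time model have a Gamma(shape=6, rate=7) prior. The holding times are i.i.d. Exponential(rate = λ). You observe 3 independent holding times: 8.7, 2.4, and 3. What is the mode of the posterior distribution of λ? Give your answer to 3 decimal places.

The Exponential(rate=λ) likelihood is ∝ λ^n e^(−λΣtᵢ). Here n = 3 and Σtᵢ = 8.7 + 2.4 + 3 = 14.1.
Posterior ∝ λ^5e^(−7λ) · λ^3e^(−14.1λ) = λ^8e^(−21.1λ), i.e. Gamma(9, 21.1).
Mode = (a−1)/b = 8/21.1 ≈ 0.379.

λ̂_MAP = 0.379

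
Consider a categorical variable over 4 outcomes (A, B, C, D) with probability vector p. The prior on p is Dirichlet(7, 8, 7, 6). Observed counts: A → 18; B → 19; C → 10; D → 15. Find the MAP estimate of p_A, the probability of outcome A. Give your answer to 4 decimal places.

The posterior is Dirichlet(αᵢ + nᵢ) = Dirichlet(25, 27, 17, 21).
For a Dirichlet(a₁,…,a_K) with all aᵢ > 1, the mode has j-th component (aⱼ − 1)/(Σaᵢ − K).
Here Σaᵢ = 90 and K = 4, so p_A = (25 − 1)/(90 − 4) = 24/86 ≈ 0.2791.

MAP estimate of p_A = 0.2791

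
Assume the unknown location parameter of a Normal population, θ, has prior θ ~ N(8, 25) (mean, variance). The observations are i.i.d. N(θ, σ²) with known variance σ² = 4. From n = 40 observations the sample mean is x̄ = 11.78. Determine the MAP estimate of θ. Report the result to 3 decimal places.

n = 40, x̄ = 11.78.
For a Normal prior and Normal likelihood with known variance, the posterior is Normal; its mode equals its mean, the precision-weighted average.
Prior precision 1/σ₀² = 1/25 = 0.04; data precision n/σ² = 40/4 = 10.
θ̂ = (0.04·8 + 10·11.78) / (0.04 + 10) = 118.12/10.04 = 2953/251 ≈ 11.765.

θ̂_MAP = 11.765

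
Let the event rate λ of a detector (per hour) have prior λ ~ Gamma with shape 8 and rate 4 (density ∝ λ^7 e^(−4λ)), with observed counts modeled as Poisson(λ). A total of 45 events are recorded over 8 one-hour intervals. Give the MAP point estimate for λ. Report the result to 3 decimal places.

Σxᵢ = 45, n = 8.
Posterior ∝ λ^7e^(−4λ) · λ^45e^(−8λ) = λ^52e^(−12λ), i.e. Gamma(shape=53, rate=12).
The mode of a Gamma(a, b) with a ≥ 1 (shape–rate) is (a−1)/b = 52/12 ≈ 4.333.

λ̂_MAP = 4.333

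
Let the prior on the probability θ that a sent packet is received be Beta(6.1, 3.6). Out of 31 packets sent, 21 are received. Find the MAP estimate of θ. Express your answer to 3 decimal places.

θ̂_MAP = 0.674

Prior: Beta(6.1, 3.6).
Data: 21 successes in 31 trials. The binomial likelihood contributes θ^21(1−θ)^10, so the posterior is Beta(6.1+21, 3.6+10) = Beta(27.1, 13.6).
For Beta(a, b) with a, b > 1 the mode is (a−1)/(a+b−2) = 26.1/38.7 ≈ 0.674.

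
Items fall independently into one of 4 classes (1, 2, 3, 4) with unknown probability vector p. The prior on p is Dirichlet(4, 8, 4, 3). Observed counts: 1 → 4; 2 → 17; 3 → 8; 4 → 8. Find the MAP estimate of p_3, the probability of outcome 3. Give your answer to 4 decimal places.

MAP estimate: 0.2115

The posterior is Dirichlet(αᵢ + nᵢ) = Dirichlet(8, 25, 12, 11).
For a Dirichlet(a₁,…,a_K) with all aᵢ > 1, the mode has j-th component (aⱼ − 1)/(Σaᵢ − K).
Here Σaᵢ = 56 and K = 4, so p_3 = (12 − 1)/(56 − 4) = 11/52 ≈ 0.2115.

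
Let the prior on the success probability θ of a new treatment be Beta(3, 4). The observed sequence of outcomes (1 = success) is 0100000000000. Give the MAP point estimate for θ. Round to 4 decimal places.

Prior: Beta(3, 4).
Data: 1 success in 13 trials (from the sequence). The binomial likelihood contributes θ(1−θ)^12, so the posterior is Beta(3+1, 4+12) = Beta(4, 16).
For Beta(a, b) with a, b > 1 the mode is (a−1)/(a+b−2) = 3/18 ≈ 0.1667.

θ̂_MAP = 0.1667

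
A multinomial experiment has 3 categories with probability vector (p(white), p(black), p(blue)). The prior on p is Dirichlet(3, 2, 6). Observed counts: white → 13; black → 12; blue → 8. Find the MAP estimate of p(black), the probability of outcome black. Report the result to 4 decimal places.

MAP estimate of p(black) = 0.3171

The posterior is Dirichlet(αᵢ + nᵢ) = Dirichlet(16, 14, 14).
For a Dirichlet(a₁,…,a_K) with all aᵢ > 1, the mode has j-th component (aⱼ − 1)/(Σaᵢ − K).
Here Σaᵢ = 44 and K = 3, so p(black) = (14 − 1)/(44 − 3) = 13/41 ≈ 0.3171.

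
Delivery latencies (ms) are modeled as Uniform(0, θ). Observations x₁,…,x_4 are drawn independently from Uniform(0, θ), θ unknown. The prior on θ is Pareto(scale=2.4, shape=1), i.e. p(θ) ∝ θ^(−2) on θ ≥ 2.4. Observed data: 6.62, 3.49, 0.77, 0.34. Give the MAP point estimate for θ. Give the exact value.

θ̂_MAP = 6.62

The Uniform(0, θ) likelihood is θ^(−n) for θ ≥ max(xᵢ), zero otherwise. Here max(xᵢ) = 6.62.
Posterior ∝ θ^(−2) · θ^(−4) = θ^(−6) on θ ≥ max(2.4, 6.62) = 6.62.
This density is strictly decreasing in θ, so the posterior mode lies at the lower boundary of the support.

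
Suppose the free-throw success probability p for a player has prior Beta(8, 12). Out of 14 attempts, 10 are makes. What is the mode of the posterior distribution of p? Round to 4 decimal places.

p̂_MAP = 0.5313

Prior: Beta(8, 12).
Data: 10 successes in 14 trials. The binomial likelihood contributes p^10(1−p)^4, so the posterior is Beta(8+10, 12+4) = Beta(18, 16).
For Beta(a, b) with a, b > 1 the mode is (a−1)/(a+b−2) = 17/32 ≈ 0.5313.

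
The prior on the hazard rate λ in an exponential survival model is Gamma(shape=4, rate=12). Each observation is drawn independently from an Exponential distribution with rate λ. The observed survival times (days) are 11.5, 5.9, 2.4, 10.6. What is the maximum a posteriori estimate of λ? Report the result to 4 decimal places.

The Exponential(rate=λ) likelihood is ∝ λ^n e^(−λΣtᵢ). Here n = 4 and Σtᵢ = 11.5 + 5.9 + 2.4 + 10.6 = 30.4.
Posterior ∝ λ^3e^(−12λ) · λ^4e^(−30.4λ) = λ^7e^(−42.4λ), i.e. Gamma(8, 42.4).
Mode = (a−1)/b = 7/42.4 ≈ 0.1651.

λ̂_MAP = 0.1651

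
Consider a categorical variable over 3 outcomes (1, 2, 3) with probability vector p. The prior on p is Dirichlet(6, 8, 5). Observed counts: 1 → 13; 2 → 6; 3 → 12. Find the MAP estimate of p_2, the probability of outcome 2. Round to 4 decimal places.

MAP estimate: 0.2766

The posterior is Dirichlet(αᵢ + nᵢ) = Dirichlet(19, 14, 17).
For a Dirichlet(a₁,…,a_K) with all aᵢ > 1, the mode has j-th component (aⱼ − 1)/(Σaᵢ − K).
Here Σaᵢ = 50 and K = 3, so p_2 = (14 − 1)/(50 − 3) = 13/47 ≈ 0.2766.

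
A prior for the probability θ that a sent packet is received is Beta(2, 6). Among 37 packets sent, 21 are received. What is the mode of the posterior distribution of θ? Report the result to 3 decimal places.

θ̂_MAP = 0.512

Prior: Beta(2, 6).
Data: 21 successes in 37 trials. The binomial likelihood contributes θ^21(1−θ)^16, so the posterior is Beta(2+21, 6+16) = Beta(23, 22).
For Beta(a, b) with a, b > 1 the mode is (a−1)/(a+b−2) = 22/43 ≈ 0.512.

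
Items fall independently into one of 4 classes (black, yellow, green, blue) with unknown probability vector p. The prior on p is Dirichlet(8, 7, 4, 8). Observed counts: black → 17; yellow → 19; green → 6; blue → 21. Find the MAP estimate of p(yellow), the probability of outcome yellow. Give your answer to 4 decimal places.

MAP estimate of p(yellow) = 0.2907

The posterior is Dirichlet(αᵢ + nᵢ) = Dirichlet(25, 26, 10, 29).
For a Dirichlet(a₁,…,a_K) with all aᵢ > 1, the mode has j-th component (aⱼ − 1)/(Σaᵢ − K).
Here Σaᵢ = 90 and K = 4, so p(yellow) = (26 − 1)/(90 − 4) = 25/86 ≈ 0.2907.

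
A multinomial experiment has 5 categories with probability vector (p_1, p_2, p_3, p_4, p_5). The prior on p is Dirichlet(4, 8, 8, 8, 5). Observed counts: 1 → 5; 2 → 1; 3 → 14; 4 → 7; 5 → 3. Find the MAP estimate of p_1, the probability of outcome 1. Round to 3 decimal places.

MAP estimate: 0.138

The posterior is Dirichlet(αᵢ + nᵢ) = Dirichlet(9, 9, 22, 15, 8).
For a Dirichlet(a₁,…,a_K) with all aᵢ > 1, the mode has j-th component (aⱼ − 1)/(Σaᵢ − K).
Here Σaᵢ = 63 and K = 5, so p_1 = (9 − 1)/(63 − 5) = 8/58 ≈ 0.138.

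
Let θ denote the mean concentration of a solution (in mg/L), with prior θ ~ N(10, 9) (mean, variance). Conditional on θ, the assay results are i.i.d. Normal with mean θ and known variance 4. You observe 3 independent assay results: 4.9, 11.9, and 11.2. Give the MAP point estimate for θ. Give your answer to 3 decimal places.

n = 3; x̄ = (4.9 + 11.9 + 11.2)/3 = 28/3 = 28/3 ≈ 9.3333.
For a Normal prior and Normal likelihood with known variance, the posterior is Normal; its mode equals its mean, the precision-weighted average.
Prior precision 1/σ₀² = 1/9; data precision n/σ² = 3/4 = 0.75.
θ̂ = ((1/9)·10 + 0.75·(28/3)) / (1/9 + 0.75) = (73/9)/(31/36) = 292/31 ≈ 9.419.

θ̂_MAP = 9.419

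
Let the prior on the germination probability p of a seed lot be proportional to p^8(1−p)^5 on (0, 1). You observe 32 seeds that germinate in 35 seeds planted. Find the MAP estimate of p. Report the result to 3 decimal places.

p̂_MAP = 0.833

The prior density ∝ p^8(1−p)^5 is the kernel of Beta(9, 6).
Data: 32 successes in 35 trials. The binomial likelihood contributes p^32(1−p)^3, so the posterior is Beta(9+32, 6+3) = Beta(41, 9).
For Beta(a, b) with a, b > 1 the mode is (a−1)/(a+b−2) = 40/48 ≈ 0.833.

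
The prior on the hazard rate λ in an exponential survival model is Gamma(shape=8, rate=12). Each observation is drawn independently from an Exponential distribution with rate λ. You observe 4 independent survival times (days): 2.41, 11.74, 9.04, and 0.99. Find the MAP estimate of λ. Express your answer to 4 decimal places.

λ̂_MAP = 0.3040

The Exponential(rate=λ) likelihood is ∝ λ^n e^(−λΣtᵢ). Here n = 4 and Σtᵢ = 2.41 + 11.74 + 9.04 + 0.99 = 24.18.
Posterior ∝ λ^7e^(−12λ) · λ^4e^(−24.18λ) = λ^11e^(−36.18λ), i.e. Gamma(12, 36.18).
Mode = (a−1)/b = 11/36.18 ≈ 0.3040.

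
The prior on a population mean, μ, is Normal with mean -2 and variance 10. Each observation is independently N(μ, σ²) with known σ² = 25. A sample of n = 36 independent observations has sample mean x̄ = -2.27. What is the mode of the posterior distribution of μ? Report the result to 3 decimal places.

μ̂_MAP = -2.252

n = 36, x̄ = -2.27.
For a Normal prior and Normal likelihood with known variance, the posterior is Normal; its mode equals its mean, the precision-weighted average.
Prior precision 1/σ₀² = 1/10 = 0.1; data precision n/σ² = 36/25 = 1.44.
μ̂ = (0.1·(-2) + 1.44·(-2.27)) / (0.1 + 1.44) = (-3.4688)/1.54 = -4336/1925 ≈ -2.252.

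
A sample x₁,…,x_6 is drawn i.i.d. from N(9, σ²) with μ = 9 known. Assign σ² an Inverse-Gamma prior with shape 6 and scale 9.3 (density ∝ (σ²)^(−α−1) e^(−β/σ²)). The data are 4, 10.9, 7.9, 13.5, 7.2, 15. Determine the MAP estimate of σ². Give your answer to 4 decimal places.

Sum of squared deviations about the known mean: SS = (4−9)² + (10.9−9)² + (7.9−9)² + (13.5−9)² + (7.2−9)² + (15−9)² = 89.31.
The Normal likelihood contributes (σ²)^(−n/2) exp(−SS/(2σ²)), so the posterior is Inverse-Gamma(α + n/2, β + SS/2) = Inverse-Gamma(9, 53.955).
The mode of Inverse-Gamma(a, b) is b/(a+1) = 53.955/10 ≈ 5.3955.

σ̂²_MAP = 5.3955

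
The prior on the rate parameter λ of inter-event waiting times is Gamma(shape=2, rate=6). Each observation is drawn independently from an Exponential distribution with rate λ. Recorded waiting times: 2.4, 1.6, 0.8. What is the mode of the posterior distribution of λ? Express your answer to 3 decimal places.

λ̂_MAP = 0.370

The Exponential(rate=λ) likelihood is ∝ λ^n e^(−λΣtᵢ). Here n = 3 and Σtᵢ = 2.4 + 1.6 + 0.8 = 4.8.
Posterior ∝ λe^(−6λ) · λ^3e^(−4.8λ) = λ^4e^(−10.8λ), i.e. Gamma(5, 10.8).
Mode = (a−1)/b = 4/10.8 ≈ 0.370.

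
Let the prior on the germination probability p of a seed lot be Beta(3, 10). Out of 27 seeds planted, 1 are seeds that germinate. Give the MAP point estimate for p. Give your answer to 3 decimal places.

Prior: Beta(3, 10).
Data: 1 success in 27 trials. The binomial likelihood contributes p(1−p)^26, so the posterior is Beta(3+1, 10+26) = Beta(4, 36).
For Beta(a, b) with a, b > 1 the mode is (a−1)/(a+b−2) = 3/38 ≈ 0.079.

p̂_MAP = 0.079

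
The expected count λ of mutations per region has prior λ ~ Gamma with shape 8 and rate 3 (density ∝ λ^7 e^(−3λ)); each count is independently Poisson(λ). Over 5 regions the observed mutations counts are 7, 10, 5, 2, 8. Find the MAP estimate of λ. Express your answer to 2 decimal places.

Σxᵢ = 7+10+5+2+8 = 32, with n = 5.
Posterior ∝ λ^7e^(−3λ) · λ^32e^(−5λ) = λ^39e^(−8λ), i.e. Gamma(shape=40, rate=8).
The mode of a Gamma(a, b) with a ≥ 1 (shape–rate) is (a−1)/b = 39/8 ≈ 4.88.

λ̂_MAP = 4.88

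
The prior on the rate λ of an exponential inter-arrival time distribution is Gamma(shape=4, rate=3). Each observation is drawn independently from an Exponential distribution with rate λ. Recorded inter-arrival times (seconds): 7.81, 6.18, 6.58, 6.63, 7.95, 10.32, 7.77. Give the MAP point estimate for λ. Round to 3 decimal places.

λ̂_MAP = 0.178

The Exponential(rate=λ) likelihood is ∝ λ^n e^(−λΣtᵢ). Here n = 7 and Σtᵢ = 7.81 + 6.18 + 6.58 + 6.63 + 7.95 + 10.32 + 7.77 = 53.24.
Posterior ∝ λ^3e^(−3λ) · λ^7e^(−53.24λ) = λ^10e^(−56.24λ), i.e. Gamma(11, 56.24).
Mode = (a−1)/b = 10/56.24 ≈ 0.178.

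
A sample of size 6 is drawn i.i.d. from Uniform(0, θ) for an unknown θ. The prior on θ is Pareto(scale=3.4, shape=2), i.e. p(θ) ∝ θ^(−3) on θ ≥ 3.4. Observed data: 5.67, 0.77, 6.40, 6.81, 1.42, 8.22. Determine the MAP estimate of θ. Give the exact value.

θ̂_MAP = 8.22

The Uniform(0, θ) likelihood is θ^(−n) for θ ≥ max(xᵢ), zero otherwise. Here max(xᵢ) = 8.22.
Posterior ∝ θ^(−3) · θ^(−6) = θ^(−9) on θ ≥ max(3.4, 8.22) = 8.22.
This density is strictly decreasing in θ, so the posterior mode lies at the lower boundary of the support.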